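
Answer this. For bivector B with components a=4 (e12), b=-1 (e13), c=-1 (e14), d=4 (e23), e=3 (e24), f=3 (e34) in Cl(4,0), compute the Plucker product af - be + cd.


Plucker relation: af - be + cd
a*f = 4*3 = 12
b*e = (-1)*3 = -3
c*d = (-1)*4 = -4
af - be + cd = 12 - (-3) + (-4)
= 11


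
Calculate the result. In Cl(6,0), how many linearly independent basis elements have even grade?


Even subalgebra dimension = 2^(n-1)
n = 6 + 0 = 6
2^(6 - 1) = 2^5 = 32
Verification: sum of C(6,k) for even k = 1 + 15 + 15 + 1 = 32
Result = 32


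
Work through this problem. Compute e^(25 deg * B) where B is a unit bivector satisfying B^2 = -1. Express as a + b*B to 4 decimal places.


For a unit bivector B with B^2 = -1, the exponential series gives
e^(theta*B) = cos(theta) + sin(theta)*B (the GA analogue of Euler's formula).
theta = 25 degrees = 0.436332 rad
cos(25 deg) = 0.9063
sin(25 deg) = 0.4226
exp(theta*B) = 0.9063 + 0.4226*B


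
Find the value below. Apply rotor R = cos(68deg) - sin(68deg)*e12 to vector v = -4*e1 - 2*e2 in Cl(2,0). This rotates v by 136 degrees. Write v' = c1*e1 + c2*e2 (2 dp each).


Rotor R = cos(68deg) - sin(68deg)*e12
Rotation angle theta = 2 * 68 = 136 degrees
v' = R*v*~R rotates v by theta.
cos(136deg) = -0.7193, sin(136deg) = 0.6947
v'_1 = -4*cos(136deg) - (-2)*sin(136deg)
= -4*(-0.7193) - (-2)*0.6947
= 4.27
v'_2 = -4*sin(136deg) + (-2)*cos(136deg)
= -4*0.6947 + (-2)*(-0.7193)
= -1.34
v' = 4.27*e1 - 1.34*e2


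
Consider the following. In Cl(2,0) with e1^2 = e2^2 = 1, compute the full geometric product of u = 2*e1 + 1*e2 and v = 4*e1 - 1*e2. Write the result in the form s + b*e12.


Expand: (2*e1 + 1*e2)(4*e1 - 1*e2)
= 2*4*e1e1 + 2*(-1)*e1e2 + 1*4*e2e1 + 1*(-1)*e2e2
Using e1^2 = e2^2 = 1, e2e1 = -e1e2:
Scalar part s = 2*4 + 1*(-1) = 8 + (-1) = 7
Bivector part b = 2*(-1) - 1*4 = -2 - 4 = -6
uv = 7 - 6*e12


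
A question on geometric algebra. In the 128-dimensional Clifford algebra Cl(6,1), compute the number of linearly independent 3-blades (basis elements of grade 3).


Number of grade-k basis blades in Cl(p,q) with n = p + q is C(n, k).
n = 6 + 1 = 7
C(7, 3) = 7! / (3! * 4!)
= 5040 / (6 * 24)
= 35


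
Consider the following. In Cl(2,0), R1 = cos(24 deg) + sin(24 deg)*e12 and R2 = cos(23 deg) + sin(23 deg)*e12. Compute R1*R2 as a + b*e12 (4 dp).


Same-plane rotors commute and their half-angles add:
R1*R2 = cos(a1 + a2) + sin(a1 + a2)*e12.
a1 + a2 = 24 + 23 = 47 deg
cos(47 deg) = 0.6820
sin(47 deg) = 0.7314
R1*R2 = 0.6820 + 0.7314*e12


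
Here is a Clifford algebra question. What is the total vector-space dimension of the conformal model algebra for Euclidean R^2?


The conformal model of R^2 uses Cl(3,1): the 2 Euclidean generators plus two extra orthogonal generators e+ (e+^2 = +1) and e- (e-^2 = -1), from which the null vectors e0, einf are built.
Number of generators m = 2 + 2 = 4.
dim Cl(p,q) = 2^m = 2^4 = 16


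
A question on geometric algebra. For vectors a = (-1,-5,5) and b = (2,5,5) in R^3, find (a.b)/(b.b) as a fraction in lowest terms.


Projection coefficient = (a . b) / (b . b)
a . b = (-1)*2 + (-5)*5 + 5*5
= -2 + (-25) + 25 = -2
b . b = 2^2 + 5^2 + 5^2
= 4 + 25 + 25 = 54
Coefficient = -2/54
In lowest terms: -1/27


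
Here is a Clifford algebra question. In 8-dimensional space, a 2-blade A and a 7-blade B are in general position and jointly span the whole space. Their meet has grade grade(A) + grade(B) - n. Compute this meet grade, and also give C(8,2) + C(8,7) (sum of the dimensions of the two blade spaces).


Meet grade = grade(A) + grade(B) - n
= 2 + 7 - 8 = 1
C(8,2) = 28
C(8,7) = 8
dim_A + dim_B = 28 + 8 = 36


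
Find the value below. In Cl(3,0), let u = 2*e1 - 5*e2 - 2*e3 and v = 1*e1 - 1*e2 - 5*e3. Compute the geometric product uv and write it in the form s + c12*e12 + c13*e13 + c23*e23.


In Cl(3,0): e_i^2 = 1, e_ie_j = -e_je_i for i != j.
Scalar part = u . v = 2*1 + (-5)*(-1) + (-2)*(-5)
= 2 + 5 + 10 = 17
e12 coeff = 2*(-1) - (-5)*1 = -2 - (-5) = 3
e13 coeff = 2*(-5) - (-2)*1 = -10 - (-2) = -8
e23 coeff = (-5)*(-5) - (-2)*(-1) = 25 - 2 = 23
uv = 17 + 3*e12 - 8*e13 + 23*e23


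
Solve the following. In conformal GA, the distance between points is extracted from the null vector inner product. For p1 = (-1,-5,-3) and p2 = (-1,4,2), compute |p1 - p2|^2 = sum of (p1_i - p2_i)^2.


p1 - p2 = (0, -9, -5)
|p1 - p2|^2 = 0^2 + (-9)^2 + (-5)^2
= 0 + 81 + 25
= 106


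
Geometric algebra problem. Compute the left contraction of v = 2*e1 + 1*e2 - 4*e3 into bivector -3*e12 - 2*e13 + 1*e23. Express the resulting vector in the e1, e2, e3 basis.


Left contraction v _| B = <vB>_1 (grade-1 part of the geometric product vB).
Using e1_|e12 = e2, e2_|e12 = -e1, e1_|e13 = e3, e3_|e13 = -e1, e2_|e23 = e3, e3_|e23 = -e2:
e1 coeff: -v2*b12 - v3*b13 = -(1)*(-3) - (-4)*(-2) = -5
e2 coeff: v1*b12 - v3*b23 = (2)*(-3) - (-4)*(1) = -2
e3 coeff: v1*b13 + v2*b23 = (2)*(-2) + (1)*(1) = -3
v _| B = -5*e1 - 2*e2 - 3*e3


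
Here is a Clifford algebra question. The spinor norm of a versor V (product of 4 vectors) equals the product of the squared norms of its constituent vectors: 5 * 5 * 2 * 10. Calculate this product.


Spinor norm N(V) = |v1|^2 * |v2|^2 * ... * |v4|^2
= 5 * 5 * 2 * 10
Running product: 5, 25, 50, 500
N(V) = 500


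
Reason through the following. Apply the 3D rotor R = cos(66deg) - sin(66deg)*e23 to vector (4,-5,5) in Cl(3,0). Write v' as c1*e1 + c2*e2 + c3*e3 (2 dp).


Rotor R = cos(66deg) - sin(66deg)*e23
Rotation angle theta = 2 * 66 = 132 degrees in the e23 plane (e2 -> e3).
The component perpendicular to the plane (e1) is invariant: v'_1 = v1 = 4.00
cos(132deg) = -0.6691, sin(132deg) = 0.7431
v'_2 = v2*cos(theta) - v3*sin(theta) = -5*(-0.6691) - 5*0.7431 = -0.37
v'_3 = v2*sin(theta) + v3*cos(theta) = -5*0.7431 + 5*(-0.6691) = -7.06
v' = 4.00*e1 - 0.37*e2 - 7.06*e3


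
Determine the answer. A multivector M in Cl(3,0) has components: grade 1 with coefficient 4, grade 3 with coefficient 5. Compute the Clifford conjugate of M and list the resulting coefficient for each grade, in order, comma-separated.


Clifford conjugate sign for grade k: (-1)^(k(k+1)/2)
Grade 1: (-1)^(1*2/2) = (-1)^1 = -1, coeff 4 -> -4
Grade 3: (-1)^(3*4/2) = (-1)^6 = 1, coeff 5 -> 5
Conjugated coefficients: -4, 5


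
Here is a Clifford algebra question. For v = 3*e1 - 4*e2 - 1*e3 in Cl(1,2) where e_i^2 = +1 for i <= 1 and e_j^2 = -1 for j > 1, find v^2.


v^2 = sum of c_i^2 * e_i^2
Positive signature terms (e_i^2 = +1): 3^2 = 9
Negative signature terms (e_j^2 = -1): (-4)^2 + (-1)^2 = 17
v^2 = 9 - 17 = -8


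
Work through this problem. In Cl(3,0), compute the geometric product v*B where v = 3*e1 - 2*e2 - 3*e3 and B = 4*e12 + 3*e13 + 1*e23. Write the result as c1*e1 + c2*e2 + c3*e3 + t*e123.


vB has grade-1 (vector) and grade-3 (trivector) parts: vB = (v _| B) + (v ^ B).
Vector part <vB>_1:
  e1: -v2*b12 - v3*b13 = -(-2)*(4) - (-3)*(3) = 17
  e2: v1*b12 - v3*b23 = (3)*(4) - (-3)*(1) = 15
  e3: v1*b13 + v2*b23 = (3)*(3) + (-2)*(1) = 7
Trivector part <vB>_3:
  e123: v1*b23 - v2*b13 + v3*b12 = (3)*(1) - (-2)*(3) + (-3)*(4) = -3
vB = 17*e1 + 15*e2 + 7*e3 - 3*e123


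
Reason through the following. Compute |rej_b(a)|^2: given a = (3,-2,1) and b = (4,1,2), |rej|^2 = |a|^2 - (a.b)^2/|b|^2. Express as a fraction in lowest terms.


|a|^2 = 3^2 + (-2)^2 + 1^2 = 14
|b|^2 = 4^2 + 1^2 + 2^2 = 21
a . b = 3*4 + (-2)*1 + 1*2 = 12
(a.b)^2 = 12^2 = 144
|rej|^2 = 14 - 144/21
= (294 - 144)/21
= 150/21
In lowest terms: 50/7


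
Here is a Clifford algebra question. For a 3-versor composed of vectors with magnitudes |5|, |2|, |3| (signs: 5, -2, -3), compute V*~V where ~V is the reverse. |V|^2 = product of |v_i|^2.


Each vector v_i has |v_i|^2 = s_i^2
Squared scales: 5^2 = 25, (-2)^2 = 4, (-3)^2 = 9
|V|^2 = 25 * 4 * 9
= 900


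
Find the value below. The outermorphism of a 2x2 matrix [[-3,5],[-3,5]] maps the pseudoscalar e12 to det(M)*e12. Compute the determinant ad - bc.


The outermorphism of a linear map f sends e1^e2 to f(e1)^f(e2).
f(e1) = -3*e1 - 3*e2
f(e2) = 5*e1 + 5*e2
f(e1) ^ f(e2) = (-3*e1 - 3*e2) ^ (5*e1 + 5*e2)
= (-3)*5*e12 + (-3)*5*e21
= (-15 - (-15))*e12
= 0*e12
Coefficient = 0


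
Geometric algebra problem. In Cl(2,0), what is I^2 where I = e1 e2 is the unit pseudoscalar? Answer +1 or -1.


The pseudoscalar I = e1...e_n (product of all n generators) of Cl(p,q) satisfies I^2 = (-1)^(q + n(n-1)/2).
p = 2, q = 0, n = p + q = 2
n(n-1)/2 = 2 * 1 / 2 = 1
Exponent = q + n(n-1)/2 = 0 + 1 = 1
I^2 = (-1)^1 = -1


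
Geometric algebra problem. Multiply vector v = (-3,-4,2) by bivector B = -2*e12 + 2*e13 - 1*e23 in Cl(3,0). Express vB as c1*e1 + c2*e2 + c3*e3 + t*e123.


vB has grade-1 (vector) and grade-3 (trivector) parts: vB = (v _| B) + (v ^ B).
Vector part <vB>_1:
  e1: -v2*b12 - v3*b13 = -(-4)*(-2) - (2)*(2) = -12
  e2: v1*b12 - v3*b23 = (-3)*(-2) - (2)*(-1) = 8
  e3: v1*b13 + v2*b23 = (-3)*(2) + (-4)*(-1) = -2
Trivector part <vB>_3:
  e123: v1*b23 - v2*b13 + v3*b12 = (-3)*(-1) - (-4)*(2) + (2)*(-2) = 7
vB = -12*e1 + 8*e2 - 2*e3 + 7*e123


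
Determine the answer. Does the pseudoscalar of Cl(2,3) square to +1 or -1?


The pseudoscalar I = e1...e_n (product of all n generators) of Cl(p,q) satisfies I^2 = (-1)^(q + n(n-1)/2).
p = 2, q = 3, n = p + q = 5
n(n-1)/2 = 5 * 4 / 2 = 10
Exponent = q + n(n-1)/2 = 3 + 10 = 13
I^2 = (-1)^13 = -1


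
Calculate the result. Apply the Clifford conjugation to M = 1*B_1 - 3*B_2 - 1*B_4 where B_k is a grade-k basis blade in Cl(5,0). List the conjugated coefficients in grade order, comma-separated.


Clifford conjugate sign for grade k: (-1)^(k(k+1)/2)
Grade 1: (-1)^(1*2/2) = (-1)^1 = -1, coeff 1 -> -1
Grade 2: (-1)^(2*3/2) = (-1)^3 = -1, coeff -3 -> 3
Grade 4: (-1)^(4*5/2) = (-1)^10 = 1, coeff -1 -> -1
Conjugated coefficients: -1, 3, -1


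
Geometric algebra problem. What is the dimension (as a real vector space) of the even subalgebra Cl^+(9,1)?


Even subalgebra dimension = 2^(n-1)
n = 9 + 1 = 10
2^(10 - 1) = 2^9 = 512
Verification: sum of C(10,k) for even k = 1 + 45 + 210 + 210 + 45 + 1 = 512
Result = 512


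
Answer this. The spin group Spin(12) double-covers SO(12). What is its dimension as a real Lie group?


Spin(n) double-covers SO(n); both have Lie algebra so(n) of dimension n(n-1)/2.
n = 12
n(n-1) = 12 * 11 = 132
dim Spin(12) = 132/2 = 66


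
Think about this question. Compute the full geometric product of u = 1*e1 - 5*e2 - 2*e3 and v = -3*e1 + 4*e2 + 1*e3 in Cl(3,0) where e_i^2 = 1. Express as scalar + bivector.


In Cl(3,0): e_i^2 = 1, e_ie_j = -e_je_i for i != j.
Scalar part = u . v = 1*(-3) + (-5)*4 + (-2)*1
= -3 + (-20) + (-2) = -25
e12 coeff = 1*4 - (-5)*(-3) = 4 - 15 = -11
e13 coeff = 1*1 - (-2)*(-3) = 1 - 6 = -5
e23 coeff = (-5)*1 - (-2)*4 = -5 - (-8) = 3
uv = -25 - 11*e12 - 5*e13 + 3*e23


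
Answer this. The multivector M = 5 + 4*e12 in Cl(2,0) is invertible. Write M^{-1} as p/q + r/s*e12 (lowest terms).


M = 5 + 4*e12, where e12^2 = -1.
Since M commutes with its reverse ~M = a - b*e12, M * ~M = a^2 - b^2*e12^2 = a^2 + b^2.
So M^{-1} = ~M / (a^2 + b^2) = (a - b*e12)/(a^2 + b^2).
a^2 + b^2 = 25 + 16 = 41
Scalar part = 5/41 = 5/41
Bivector coeff = -4/41 = -4/41
M^{-1} = 5/41 - 4/41*e12


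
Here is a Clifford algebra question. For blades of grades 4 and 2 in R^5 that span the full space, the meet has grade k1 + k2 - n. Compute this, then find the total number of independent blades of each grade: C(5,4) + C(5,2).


Meet grade = grade(A) + grade(B) - n
= 4 + 2 - 5 = 1
C(5,4) = 5
C(5,2) = 10
dim_A + dim_B = 5 + 10 = 15


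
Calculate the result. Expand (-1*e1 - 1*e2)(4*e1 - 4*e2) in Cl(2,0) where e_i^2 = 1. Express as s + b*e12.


Expand: (-1*e1 - 1*e2)(4*e1 - 4*e2)
= (-1)*4*e1e1 + (-1)*(-4)*e1e2 + (-1)*4*e2e1 + (-1)*(-4)*e2e2
Using e1^2 = e2^2 = 1, e2e1 = -e1e2:
Scalar part s = (-1)*4 + (-1)*(-4) = -4 + 4 = 0
Bivector part b = (-1)*(-4) - (-1)*4 = 4 - (-4) = 8
uv = 0 + 8*e12


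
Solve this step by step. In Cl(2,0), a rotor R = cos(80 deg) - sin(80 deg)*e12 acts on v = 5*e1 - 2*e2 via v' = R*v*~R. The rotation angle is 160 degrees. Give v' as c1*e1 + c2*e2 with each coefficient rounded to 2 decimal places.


Rotor R = cos(80deg) - sin(80deg)*e12
Rotation angle theta = 2 * 80 = 160 degrees
v' = R*v*~R rotates v by theta.
cos(160deg) = -0.9397, sin(160deg) = 0.3420
v'_1 = 5*cos(160deg) - (-2)*sin(160deg)
= 5*(-0.9397) - (-2)*0.3420
= -4.01
v'_2 = 5*sin(160deg) + (-2)*cos(160deg)
= 5*0.3420 + (-2)*(-0.9397)
= 3.59
v' = -4.01*e1 + 3.59*e2


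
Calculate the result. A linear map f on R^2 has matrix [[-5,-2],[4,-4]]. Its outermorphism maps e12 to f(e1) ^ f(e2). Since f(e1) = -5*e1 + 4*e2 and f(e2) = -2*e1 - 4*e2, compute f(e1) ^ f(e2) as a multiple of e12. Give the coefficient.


The outermorphism of a linear map f sends e1^e2 to f(e1)^f(e2).
f(e1) = -5*e1 + 4*e2
f(e2) = -2*e1 - 4*e2
f(e1) ^ f(e2) = (-5*e1 + 4*e2) ^ (-2*e1 - 4*e2)
= (-5)*(-4)*e12 + 4*(-2)*e21
= (20 - (-8))*e12
= 28*e12
Coefficient = 28


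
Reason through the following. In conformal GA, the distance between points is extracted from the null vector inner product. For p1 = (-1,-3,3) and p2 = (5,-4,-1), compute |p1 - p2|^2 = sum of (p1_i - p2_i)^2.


p1 - p2 = (-6, 1, 4)
|p1 - p2|^2 = (-6)^2 + 1^2 + 4^2
= 36 + 1 + 16
= 53


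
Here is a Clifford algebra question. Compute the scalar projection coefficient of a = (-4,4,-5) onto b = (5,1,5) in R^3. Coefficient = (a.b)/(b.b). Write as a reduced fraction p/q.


Projection coefficient = (a . b) / (b . b)
a . b = (-4)*5 + 4*1 + (-5)*5
= -20 + 4 + (-25) = -41
b . b = 5^2 + 1^2 + 5^2
= 25 + 1 + 25 = 51
Coefficient = -41/51
In lowest terms: -41/51


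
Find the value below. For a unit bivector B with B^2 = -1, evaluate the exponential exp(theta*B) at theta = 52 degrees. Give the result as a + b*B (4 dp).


For a unit bivector B with B^2 = -1, the exponential series gives
e^(theta*B) = cos(theta) + sin(theta)*B (the GA analogue of Euler's formula).
theta = 52 degrees = 0.907571 rad
cos(52 deg) = 0.6157
sin(52 deg) = 0.7880
exp(theta*B) = 0.6157 + 0.7880*B


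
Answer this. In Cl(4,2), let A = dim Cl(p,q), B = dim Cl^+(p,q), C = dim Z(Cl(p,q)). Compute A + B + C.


n = 4 + 2 = 6
Total dim = 2^6 = 64
Even subalgebra dim = 2^5 = 32
n is even, so center dim = 1
Sum = 64 + 32 + 1 = 97


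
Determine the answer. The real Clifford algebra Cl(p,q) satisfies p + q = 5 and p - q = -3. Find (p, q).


We need p + q = 5 and p - q = -3.
Adding: 2p = 5 + (-3) = 2, so p = 1.
Then q = 5 - 1 = 4.
(p, q) = (1, 4)


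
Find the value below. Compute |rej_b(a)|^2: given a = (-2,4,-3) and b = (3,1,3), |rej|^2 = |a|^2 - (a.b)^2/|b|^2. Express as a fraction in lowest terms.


|a|^2 = (-2)^2 + 4^2 + (-3)^2 = 29
|b|^2 = 3^2 + 1^2 + 3^2 = 19
a . b = (-2)*3 + 4*1 + (-3)*3 = -11
(a.b)^2 = (-11)^2 = 121
|rej|^2 = 29 - 121/19
= (551 - 121)/19
= 430/19
In lowest terms: 430/19


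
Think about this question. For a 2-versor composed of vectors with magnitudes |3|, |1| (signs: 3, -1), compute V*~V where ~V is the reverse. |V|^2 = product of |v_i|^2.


Each vector v_i has |v_i|^2 = s_i^2
Squared scales: 3^2 = 9, (-1)^2 = 1
|V|^2 = 9 * 1
= 9


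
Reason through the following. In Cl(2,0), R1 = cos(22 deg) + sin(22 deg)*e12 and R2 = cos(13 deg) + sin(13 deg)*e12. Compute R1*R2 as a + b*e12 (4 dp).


Same-plane rotors commute and their half-angles add:
R1*R2 = cos(a1 + a2) + sin(a1 + a2)*e12.
a1 + a2 = 22 + 13 = 35 deg
cos(35 deg) = 0.8192
sin(35 deg) = 0.5736
R1*R2 = 0.8192 + 0.5736*e12


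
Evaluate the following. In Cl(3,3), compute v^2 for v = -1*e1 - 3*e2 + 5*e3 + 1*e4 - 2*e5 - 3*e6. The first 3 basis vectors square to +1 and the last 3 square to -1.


v^2 = sum of c_i^2 * e_i^2
Positive signature terms (e_i^2 = +1): (-1)^2 + (-3)^2 + 5^2 = 35
Negative signature terms (e_j^2 = -1): 1^2 + (-2)^2 + (-3)^2 = 14
v^2 = 35 - 14 = 21


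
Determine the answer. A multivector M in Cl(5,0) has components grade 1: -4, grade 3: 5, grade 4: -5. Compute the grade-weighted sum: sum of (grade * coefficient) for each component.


Grade-weighted sum = sum of grade_k * coefficient_k
1*(-4) = -4
3*5 = 15
4*(-5) = -20
Total = -4 + 15 + (-20) = -9


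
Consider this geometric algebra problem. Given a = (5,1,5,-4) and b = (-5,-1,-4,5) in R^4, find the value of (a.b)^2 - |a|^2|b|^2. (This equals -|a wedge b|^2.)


a . b = 5*(-5) + 1*(-1) + 5*(-4) + (-4)*5
= -25 + (-1) + (-20) + (-20) = -66
|a|^2 = 5^2 + 1^2 + 5^2 + (-4)^2 = 67
|b|^2 = (-5)^2 + (-1)^2 + (-4)^2 + 5^2 = 67
(a.b)^2 = (-66)^2 = 4356
|a|^2 * |b|^2 = 67 * 67 = 4489
Result = 4356 - 4489 = -133


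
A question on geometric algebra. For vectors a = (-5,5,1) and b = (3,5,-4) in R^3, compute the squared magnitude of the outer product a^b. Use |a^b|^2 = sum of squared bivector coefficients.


a wedge b = (a1*b2 - a2*b1)*e12 + (a1*b3 - a3*b1)*e13 + (a2*b3 - a3*b2)*e23
e12 coeff: (-5)*5 - 5*3 = -25 - 15 = -40
e13 coeff: (-5)*(-4) - 1*3 = 20 - 3 = 17
e23 coeff: 5*(-4) - 1*5 = -20 - 5 = -25
|a wedge b|^2 = (-40)^2 + 17^2 + (-25)^2
= 1600 + 289 + 625
= 2514


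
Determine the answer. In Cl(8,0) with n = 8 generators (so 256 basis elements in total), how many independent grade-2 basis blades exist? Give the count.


Number of grade-k basis blades in Cl(p,q) with n = p + q is C(n, k).
n = 8 + 0 = 8
C(8, 2) = 8! / (2! * 6!)
= 40320 / (2 * 720)
= 28


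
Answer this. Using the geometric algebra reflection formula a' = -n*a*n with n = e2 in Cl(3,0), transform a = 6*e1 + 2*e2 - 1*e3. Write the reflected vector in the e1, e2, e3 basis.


Reflection formula: a' = -n*a*n, with n = e2 (unit vector, n^2 = 1).
For reflection through hyperplane perp to e2:
The component along e2 flips sign, others stay.
a = (6, 2, -1)
a' = (6, -2, -1)
a' = 6*e1 - 2*e2 - 1*e3


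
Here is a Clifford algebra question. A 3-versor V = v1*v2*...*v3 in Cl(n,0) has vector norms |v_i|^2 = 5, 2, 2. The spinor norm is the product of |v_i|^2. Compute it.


Spinor norm N(V) = |v1|^2 * |v2|^2 * ... * |v3|^2
= 5 * 2 * 2
Running product: 5, 10, 20
N(V) = 20


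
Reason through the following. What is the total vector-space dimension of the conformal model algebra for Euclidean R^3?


The conformal model of R^3 uses Cl(4,1): the 3 Euclidean generators plus two extra orthogonal generators e+ (e+^2 = +1) and e- (e-^2 = -1), from which the null vectors e0, einf are built.
Number of generators m = 3 + 2 = 5.
dim Cl(p,q) = 2^m = 2^5 = 32


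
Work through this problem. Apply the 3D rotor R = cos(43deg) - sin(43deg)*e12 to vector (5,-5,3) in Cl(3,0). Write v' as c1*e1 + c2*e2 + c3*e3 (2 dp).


Rotor R = cos(43deg) - sin(43deg)*e12
Rotation angle theta = 2 * 43 = 86 degrees in the e12 plane (e1 -> e2).
The component perpendicular to the plane (e3) is invariant: v'_3 = v3 = 3.00
cos(86deg) = 0.0698, sin(86deg) = 0.9976
v'_1 = v1*cos(theta) - v2*sin(theta) = 5*0.0698 - (-5)*0.9976 = 5.34
v'_2 = v1*sin(theta) + v2*cos(theta) = 5*0.9976 + (-5)*0.0698 = 4.64
v' = 5.34*e1 + 4.64*e2 + 3.00*e3


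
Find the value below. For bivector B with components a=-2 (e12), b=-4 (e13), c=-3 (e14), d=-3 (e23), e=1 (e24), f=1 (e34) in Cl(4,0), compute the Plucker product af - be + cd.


Plucker relation: af - be + cd
a*f = (-2)*1 = -2
b*e = (-4)*1 = -4
c*d = (-3)*(-3) = 9
af - be + cd = -2 - (-4) + 9
= 11


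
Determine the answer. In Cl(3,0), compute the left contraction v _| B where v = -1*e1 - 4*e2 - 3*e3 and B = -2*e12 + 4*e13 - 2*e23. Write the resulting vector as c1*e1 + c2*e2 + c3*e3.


Left contraction v _| B = <vB>_1 (grade-1 part of the geometric product vB).
Using e1_|e12 = e2, e2_|e12 = -e1, e1_|e13 = e3, e3_|e13 = -e1, e2_|e23 = e3, e3_|e23 = -e2:
e1 coeff: -v2*b12 - v3*b13 = -(-4)*(-2) - (-3)*(4) = 4
e2 coeff: v1*b12 - v3*b23 = (-1)*(-2) - (-3)*(-2) = -4
e3 coeff: v1*b13 + v2*b23 = (-1)*(4) + (-4)*(-2) = 4
v _| B = 4*e1 - 4*e2 + 4*e3


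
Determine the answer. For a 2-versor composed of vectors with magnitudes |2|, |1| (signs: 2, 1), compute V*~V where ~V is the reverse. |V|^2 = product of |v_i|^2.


Each vector v_i has |v_i|^2 = s_i^2
Squared scales: 2^2 = 4, 1^2 = 1
|V|^2 = 4 * 1
= 4


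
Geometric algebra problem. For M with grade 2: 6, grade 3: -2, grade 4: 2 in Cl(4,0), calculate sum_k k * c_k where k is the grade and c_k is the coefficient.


Grade-weighted sum = sum of grade_k * coefficient_k
2*6 = 12
3*(-2) = -6
4*2 = 8
Total = 12 + (-6) + 8 = 14


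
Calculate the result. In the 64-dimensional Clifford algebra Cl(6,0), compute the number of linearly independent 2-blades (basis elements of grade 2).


Number of grade-k basis blades in Cl(p,q) with n = p + q is C(n, k).
n = 6 + 0 = 6
C(6, 2) = 6! / (2! * 4!)
= 720 / (2 * 24)
= 15


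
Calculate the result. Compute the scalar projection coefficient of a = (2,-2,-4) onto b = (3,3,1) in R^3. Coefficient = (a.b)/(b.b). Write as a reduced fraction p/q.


Projection coefficient = (a . b) / (b . b)
a . b = 2*3 + (-2)*3 + (-4)*1
= 6 + (-6) + (-4) = -4
b . b = 3^2 + 3^2 + 1^2
= 9 + 9 + 1 = 19
Coefficient = -4/19
In lowest terms: -4/19


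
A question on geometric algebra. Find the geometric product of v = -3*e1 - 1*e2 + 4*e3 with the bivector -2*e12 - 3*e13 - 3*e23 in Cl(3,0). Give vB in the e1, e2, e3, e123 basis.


vB has grade-1 (vector) and grade-3 (trivector) parts: vB = (v _| B) + (v ^ B).
Vector part <vB>_1:
  e1: -v2*b12 - v3*b13 = -(-1)*(-2) - (4)*(-3) = 10
  e2: v1*b12 - v3*b23 = (-3)*(-2) - (4)*(-3) = 18
  e3: v1*b13 + v2*b23 = (-3)*(-3) + (-1)*(-3) = 12
Trivector part <vB>_3:
  e123: v1*b23 - v2*b13 + v3*b12 = (-3)*(-3) - (-1)*(-3) + (4)*(-2) = -2
vB = 10*e1 + 18*e2 + 12*e3 - 2*e123


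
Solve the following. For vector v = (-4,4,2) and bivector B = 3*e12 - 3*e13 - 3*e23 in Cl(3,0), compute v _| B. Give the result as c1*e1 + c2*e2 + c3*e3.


Left contraction v _| B = <vB>_1 (grade-1 part of the geometric product vB).
Using e1_|e12 = e2, e2_|e12 = -e1, e1_|e13 = e3, e3_|e13 = -e1, e2_|e23 = e3, e3_|e23 = -e2:
e1 coeff: -v2*b12 - v3*b13 = -(4)*(3) - (2)*(-3) = -6
e2 coeff: v1*b12 - v3*b23 = (-4)*(3) - (2)*(-3) = -6
e3 coeff: v1*b13 + v2*b23 = (-4)*(-3) + (4)*(-3) = 0
v _| B = -6*e1 - 6*e2 + 0*e3


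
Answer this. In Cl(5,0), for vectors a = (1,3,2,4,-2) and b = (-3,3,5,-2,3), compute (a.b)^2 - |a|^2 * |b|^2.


a . b = 1*(-3) + 3*3 + 2*5 + 4*(-2) + (-2)*3
= -3 + 9 + 10 + (-8) + (-6) = 2
|a|^2 = 1^2 + 3^2 + 2^2 + 4^2 + (-2)^2 = 34
|b|^2 = (-3)^2 + 3^2 + 5^2 + (-2)^2 + 3^2 = 56
(a.b)^2 = 2^2 = 4
|a|^2 * |b|^2 = 34 * 56 = 1904
Result = 4 - 1904 = -1900


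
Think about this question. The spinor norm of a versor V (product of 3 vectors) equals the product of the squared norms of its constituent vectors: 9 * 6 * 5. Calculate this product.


Spinor norm N(V) = |v1|^2 * |v2|^2 * ... * |v3|^2
= 9 * 6 * 5
Running product: 9, 54, 270
N(V) = 270


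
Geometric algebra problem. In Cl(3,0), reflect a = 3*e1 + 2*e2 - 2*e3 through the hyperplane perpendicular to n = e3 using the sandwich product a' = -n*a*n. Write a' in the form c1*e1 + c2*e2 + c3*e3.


Reflection formula: a' = -n*a*n, with n = e3 (unit vector, n^2 = 1).
For reflection through hyperplane perp to e3:
The component along e3 flips sign, others stay.
a = (3, 2, -2)
a' = (3, 2, 2)
a' = 3*e1 + 2*e2 + 2*e3


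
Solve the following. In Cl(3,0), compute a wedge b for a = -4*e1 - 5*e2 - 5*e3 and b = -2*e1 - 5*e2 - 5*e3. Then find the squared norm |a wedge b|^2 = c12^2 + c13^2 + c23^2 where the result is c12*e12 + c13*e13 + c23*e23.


a wedge b = (a1*b2 - a2*b1)*e12 + (a1*b3 - a3*b1)*e13 + (a2*b3 - a3*b2)*e23
e12 coeff: (-4)*(-5) - (-5)*(-2) = 20 - 10 = 10
e13 coeff: (-4)*(-5) - (-5)*(-2) = 20 - 10 = 10
e23 coeff: (-5)*(-5) - (-5)*(-5) = 25 - 25 = 0
|a wedge b|^2 = 10^2 + 10^2 + 0^2
= 100 + 100 + 0
= 200


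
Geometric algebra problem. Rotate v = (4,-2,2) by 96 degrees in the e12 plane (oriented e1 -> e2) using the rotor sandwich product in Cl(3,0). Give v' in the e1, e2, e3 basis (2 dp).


Rotor R = cos(48deg) - sin(48deg)*e12
Rotation angle theta = 2 * 48 = 96 degrees in the e12 plane (e1 -> e2).
The component perpendicular to the plane (e3) is invariant: v'_3 = v3 = 2.00
cos(96deg) = -0.1045, sin(96deg) = 0.9945
v'_1 = v1*cos(theta) - v2*sin(theta) = 4*(-0.1045) - (-2)*0.9945 = 1.57
v'_2 = v1*sin(theta) + v2*cos(theta) = 4*0.9945 + (-2)*(-0.1045) = 4.19
v' = 1.57*e1 + 4.19*e2 + 2.00*e3


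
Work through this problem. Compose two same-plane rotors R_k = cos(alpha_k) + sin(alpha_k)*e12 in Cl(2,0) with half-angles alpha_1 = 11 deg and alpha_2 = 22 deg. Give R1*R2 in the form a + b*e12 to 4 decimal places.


Same-plane rotors commute and their half-angles add:
R1*R2 = cos(a1 + a2) + sin(a1 + a2)*e12.
a1 + a2 = 11 + 22 = 33 deg
cos(33 deg) = 0.8387
sin(33 deg) = 0.5446
R1*R2 = 0.8387 + 0.5446*e12


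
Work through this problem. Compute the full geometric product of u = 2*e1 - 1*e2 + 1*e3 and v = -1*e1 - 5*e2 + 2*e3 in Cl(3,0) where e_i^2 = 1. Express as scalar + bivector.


In Cl(3,0): e_i^2 = 1, e_ie_j = -e_je_i for i != j.
Scalar part = u . v = 2*(-1) + (-1)*(-5) + 1*2
= -2 + 5 + 2 = 5
e12 coeff = 2*(-5) - (-1)*(-1) = -10 - 1 = -11
e13 coeff = 2*2 - 1*(-1) = 4 - (-1) = 5
e23 coeff = (-1)*2 - 1*(-5) = -2 - (-5) = 3
uv = 5 - 11*e12 + 5*e13 + 3*e23


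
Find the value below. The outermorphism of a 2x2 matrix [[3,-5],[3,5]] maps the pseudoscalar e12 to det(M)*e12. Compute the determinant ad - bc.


The outermorphism of a linear map f sends e1^e2 to f(e1)^f(e2).
f(e1) = 3*e1 + 3*e2
f(e2) = -5*e1 + 5*e2
f(e1) ^ f(e2) = (3*e1 + 3*e2) ^ (-5*e1 + 5*e2)
= 3*5*e12 + 3*(-5)*e21
= (15 - (-15))*e12
= 30*e12
Coefficient = 30


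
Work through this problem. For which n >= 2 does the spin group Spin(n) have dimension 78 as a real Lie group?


dim Spin(n) = dim so(n) = n(n-1)/2.
Solve n(n-1)/2 = 78, i.e. n^2 - n - 156 = 0.
Discriminant = 1 + 8*78 = 625
n = (1 + sqrt(625))/2 = (1 + 25)/2 = 13


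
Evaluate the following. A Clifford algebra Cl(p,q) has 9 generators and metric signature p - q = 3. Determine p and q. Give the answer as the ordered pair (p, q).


We need p + q = 9 and p - q = 3.
Adding: 2p = 9 + 3 = 12, so p = 6.
Then q = 9 - 6 = 3.
(p, q) = (6, 3)


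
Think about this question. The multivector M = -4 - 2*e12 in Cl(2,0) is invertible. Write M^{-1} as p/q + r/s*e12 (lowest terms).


M = -4 - 2*e12, where e12^2 = -1.
Since M commutes with its reverse ~M = a - b*e12, M * ~M = a^2 - b^2*e12^2 = a^2 + b^2.
So M^{-1} = ~M / (a^2 + b^2) = (a - b*e12)/(a^2 + b^2).
a^2 + b^2 = 16 + 4 = 20
Scalar part = -4/20 = -1/5
Bivector coeff = 2/20 = 1/10
M^{-1} = -1/5 + 1/10*e12


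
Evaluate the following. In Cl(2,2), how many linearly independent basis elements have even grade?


Even subalgebra dimension = 2^(n-1)
n = 2 + 2 = 4
2^(4 - 1) = 2^3 = 8
Verification: sum of C(4,k) for even k = 1 + 6 + 1 = 8
Result = 8


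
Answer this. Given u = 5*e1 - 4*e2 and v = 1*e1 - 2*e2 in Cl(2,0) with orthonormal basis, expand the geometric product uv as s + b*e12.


Expand: (5*e1 - 4*e2)(1*e1 - 2*e2)
= 5*1*e1e1 + 5*(-2)*e1e2 + (-4)*1*e2e1 + (-4)*(-2)*e2e2
Using e1^2 = e2^2 = 1, e2e1 = -e1e2:
Scalar part s = 5*1 + (-4)*(-2) = 5 + 8 = 13
Bivector part b = 5*(-2) - (-4)*1 = -10 - (-4) = -6
uv = 13 - 6*e12


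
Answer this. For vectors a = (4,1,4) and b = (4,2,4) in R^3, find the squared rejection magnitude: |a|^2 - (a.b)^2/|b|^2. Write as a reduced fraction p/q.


|a|^2 = 4^2 + 1^2 + 4^2 = 33
|b|^2 = 4^2 + 2^2 + 4^2 = 36
a . b = 4*4 + 1*2 + 4*4 = 34
(a.b)^2 = 34^2 = 1156
|rej|^2 = 33 - 1156/36
= (1188 - 1156)/36
= 32/36
In lowest terms: 8/9


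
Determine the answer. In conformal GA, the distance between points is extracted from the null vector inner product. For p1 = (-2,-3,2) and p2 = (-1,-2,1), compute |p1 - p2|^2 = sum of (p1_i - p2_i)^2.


p1 - p2 = (-1, -1, 1)
|p1 - p2|^2 = (-1)^2 + (-1)^2 + 1^2
= 1 + 1 + 1
= 3


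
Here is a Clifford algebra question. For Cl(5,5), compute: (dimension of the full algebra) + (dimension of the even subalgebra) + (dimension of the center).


n = 5 + 5 = 10
Total dim = 2^10 = 1024
Even subalgebra dim = 2^9 = 512
n is even, so center dim = 1
Sum = 1024 + 512 + 1 = 1537


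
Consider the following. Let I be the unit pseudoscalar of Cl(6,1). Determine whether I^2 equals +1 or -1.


The pseudoscalar I = e1...e_n (product of all n generators) of Cl(p,q) satisfies I^2 = (-1)^(q + n(n-1)/2).
p = 6, q = 1, n = p + q = 7
n(n-1)/2 = 7 * 6 / 2 = 21
Exponent = q + n(n-1)/2 = 1 + 21 = 22
I^2 = (-1)^22 = +1


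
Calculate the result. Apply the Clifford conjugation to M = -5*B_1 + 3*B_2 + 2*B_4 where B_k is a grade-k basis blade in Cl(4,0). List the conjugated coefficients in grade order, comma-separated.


Clifford conjugate sign for grade k: (-1)^(k(k+1)/2)
Grade 1: (-1)^(1*2/2) = (-1)^1 = -1, coeff -5 -> 5
Grade 2: (-1)^(2*3/2) = (-1)^3 = -1, coeff 3 -> -3
Grade 4: (-1)^(4*5/2) = (-1)^10 = 1, coeff 2 -> 2
Conjugated coefficients: 5, -3, 2


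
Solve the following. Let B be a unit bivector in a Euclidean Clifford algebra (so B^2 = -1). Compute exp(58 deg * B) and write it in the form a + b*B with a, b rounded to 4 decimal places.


For a unit bivector B with B^2 = -1, the exponential series gives
e^(theta*B) = cos(theta) + sin(theta)*B (the GA analogue of Euler's formula).
theta = 58 degrees = 1.012291 rad
cos(58 deg) = 0.5299
sin(58 deg) = 0.8480
exp(theta*B) = 0.5299 + 0.8480*B


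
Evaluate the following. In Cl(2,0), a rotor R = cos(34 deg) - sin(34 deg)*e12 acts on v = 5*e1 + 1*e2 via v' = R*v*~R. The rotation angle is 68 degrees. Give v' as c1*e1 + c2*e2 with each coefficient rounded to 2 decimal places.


Rotor R = cos(34deg) - sin(34deg)*e12
Rotation angle theta = 2 * 34 = 68 degrees
v' = R*v*~R rotates v by theta.
cos(68deg) = 0.3746, sin(68deg) = 0.9272
v'_1 = 5*cos(68deg) - 1*sin(68deg)
= 5*0.3746 - 1*0.9272
= 0.95
v'_2 = 5*sin(68deg) + 1*cos(68deg)
= 5*0.9272 + 1*0.3746
= 5.01
v' = 0.95*e1 + 5.01*e2


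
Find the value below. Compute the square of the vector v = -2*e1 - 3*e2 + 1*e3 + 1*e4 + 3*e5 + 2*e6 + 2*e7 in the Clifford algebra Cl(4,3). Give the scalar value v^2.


v^2 = sum of c_i^2 * e_i^2
Positive signature terms (e_i^2 = +1): (-2)^2 + (-3)^2 + 1^2 + 1^2 = 15
Negative signature terms (e_j^2 = -1): 3^2 + 2^2 + 2^2 = 17
v^2 = 15 - 17 = -2


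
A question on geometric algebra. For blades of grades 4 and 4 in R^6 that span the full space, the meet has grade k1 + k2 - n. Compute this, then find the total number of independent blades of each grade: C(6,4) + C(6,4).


Meet grade = grade(A) + grade(B) - n
= 4 + 4 - 6 = 2
C(6,4) = 15
C(6,4) = 15
dim_A + dim_B = 15 + 15 = 30


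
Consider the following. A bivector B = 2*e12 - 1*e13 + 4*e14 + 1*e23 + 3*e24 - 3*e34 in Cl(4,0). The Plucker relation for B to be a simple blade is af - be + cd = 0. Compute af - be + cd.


Plucker relation: af - be + cd
a*f = 2*(-3) = -6
b*e = (-1)*3 = -3
c*d = 4*1 = 4
af - be + cd = -6 - (-3) + 4
= 1


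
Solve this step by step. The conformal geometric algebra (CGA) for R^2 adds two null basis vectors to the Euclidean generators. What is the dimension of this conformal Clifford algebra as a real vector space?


The conformal model of R^2 uses Cl(3,1): the 2 Euclidean generators plus two extra orthogonal generators e+ (e+^2 = +1) and e- (e-^2 = -1), from which the null vectors e0, einf are built.
Number of generators m = 2 + 2 = 4.
dim Cl(p,q) = 2^m = 2^4 = 16


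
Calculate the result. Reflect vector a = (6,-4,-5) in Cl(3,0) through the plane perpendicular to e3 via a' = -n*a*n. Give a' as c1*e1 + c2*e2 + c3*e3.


Reflection formula: a' = -n*a*n, with n = e3 (unit vector, n^2 = 1).
For reflection through hyperplane perp to e3:
The component along e3 flips sign, others stay.
a = (6, -4, -5)
a' = (6, -4, 5)
a' = 6*e1 - 4*e2 + 5*e3


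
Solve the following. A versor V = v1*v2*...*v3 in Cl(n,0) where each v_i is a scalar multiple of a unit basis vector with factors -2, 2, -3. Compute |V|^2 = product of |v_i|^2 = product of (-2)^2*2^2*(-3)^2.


Each vector v_i has |v_i|^2 = s_i^2
Squared scales: (-2)^2 = 4, 2^2 = 4, (-3)^2 = 9
|V|^2 = 4 * 4 * 9
= 144


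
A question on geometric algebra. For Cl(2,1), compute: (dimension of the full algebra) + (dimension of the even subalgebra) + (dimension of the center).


n = 2 + 1 = 3
Total dim = 2^3 = 8
Even subalgebra dim = 2^2 = 4
n is odd, so center dim = 2
Sum = 8 + 4 + 2 = 14


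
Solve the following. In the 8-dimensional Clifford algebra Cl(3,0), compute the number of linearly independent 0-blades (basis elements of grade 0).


Number of grade-k basis blades in Cl(p,q) with n = p + q is C(n, k).
n = 3 + 0 = 3
C(3, 0) = 3! / (0! * 3!)
= 6 / (1 * 6)
= 1


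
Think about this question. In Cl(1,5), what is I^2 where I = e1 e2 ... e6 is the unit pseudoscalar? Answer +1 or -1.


The pseudoscalar I = e1...e_n (product of all n generators) of Cl(p,q) satisfies I^2 = (-1)^(q + n(n-1)/2).
p = 1, q = 5, n = p + q = 6
n(n-1)/2 = 6 * 5 / 2 = 15
Exponent = q + n(n-1)/2 = 5 + 15 = 20
I^2 = (-1)^20 = +1


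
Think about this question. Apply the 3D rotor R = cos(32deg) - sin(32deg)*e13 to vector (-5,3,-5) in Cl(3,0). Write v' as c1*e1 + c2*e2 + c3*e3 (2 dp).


Rotor R = cos(32deg) - sin(32deg)*e13
Rotation angle theta = 2 * 32 = 64 degrees in the e13 plane (e1 -> e3).
The component perpendicular to the plane (e2) is invariant: v'_2 = v2 = 3.00
cos(64deg) = 0.4384, sin(64deg) = 0.8988
v'_1 = v1*cos(theta) - v3*sin(theta) = -5*0.4384 - (-5)*0.8988 = 2.30
v'_3 = v1*sin(theta) + v3*cos(theta) = -5*0.8988 + (-5)*0.4384 = -6.69
v' = 2.30*e1 + 3.00*e2 - 6.69*e3


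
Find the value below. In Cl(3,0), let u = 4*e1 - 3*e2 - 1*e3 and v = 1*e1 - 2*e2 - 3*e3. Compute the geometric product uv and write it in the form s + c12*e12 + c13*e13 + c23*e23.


In Cl(3,0): e_i^2 = 1, e_ie_j = -e_je_i for i != j.
Scalar part = u . v = 4*1 + (-3)*(-2) + (-1)*(-3)
= 4 + 6 + 3 = 13
e12 coeff = 4*(-2) - (-3)*1 = -8 - (-3) = -5
e13 coeff = 4*(-3) - (-1)*1 = -12 - (-1) = -11
e23 coeff = (-3)*(-3) - (-1)*(-2) = 9 - 2 = 7
uv = 13 - 5*e12 - 11*e13 + 7*e23


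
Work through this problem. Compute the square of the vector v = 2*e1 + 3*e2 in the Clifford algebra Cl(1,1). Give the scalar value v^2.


v^2 = sum of c_i^2 * e_i^2
Positive signature terms (e_i^2 = +1): 2^2 = 4
Negative signature terms (e_j^2 = -1): 3^2 = 9
v^2 = 4 - 9 = -5


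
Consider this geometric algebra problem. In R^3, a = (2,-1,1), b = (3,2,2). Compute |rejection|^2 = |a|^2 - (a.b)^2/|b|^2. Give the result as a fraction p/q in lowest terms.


|a|^2 = 2^2 + (-1)^2 + 1^2 = 6
|b|^2 = 3^2 + 2^2 + 2^2 = 17
a . b = 2*3 + (-1)*2 + 1*2 = 6
(a.b)^2 = 6^2 = 36
|rej|^2 = 6 - 36/17
= (102 - 36)/17
= 66/17
In lowest terms: 66/17


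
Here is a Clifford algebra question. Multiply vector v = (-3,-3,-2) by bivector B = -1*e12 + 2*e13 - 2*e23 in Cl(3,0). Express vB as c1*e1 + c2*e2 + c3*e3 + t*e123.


vB has grade-1 (vector) and grade-3 (trivector) parts: vB = (v _| B) + (v ^ B).
Vector part <vB>_1:
  e1: -v2*b12 - v3*b13 = -(-3)*(-1) - (-2)*(2) = 1
  e2: v1*b12 - v3*b23 = (-3)*(-1) - (-2)*(-2) = -1
  e3: v1*b13 + v2*b23 = (-3)*(2) + (-3)*(-2) = 0
Trivector part <vB>_3:
  e123: v1*b23 - v2*b13 + v3*b12 = (-3)*(-2) - (-3)*(2) + (-2)*(-1) = 14
vB = 1*e1 - 1*e2 + 0*e3 + 14*e123


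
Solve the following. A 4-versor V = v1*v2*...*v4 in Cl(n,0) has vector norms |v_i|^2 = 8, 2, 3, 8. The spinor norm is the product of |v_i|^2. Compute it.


Spinor norm N(V) = |v1|^2 * |v2|^2 * ... * |v4|^2
= 8 * 2 * 3 * 8
Running product: 8, 16, 48, 384
N(V) = 384


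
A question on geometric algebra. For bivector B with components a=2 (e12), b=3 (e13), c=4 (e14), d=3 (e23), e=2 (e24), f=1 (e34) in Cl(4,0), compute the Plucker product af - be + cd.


Plucker relation: af - be + cd
a*f = 2*1 = 2
b*e = 3*2 = 6
c*d = 4*3 = 12
af - be + cd = 2 - 6 + 12
= 8


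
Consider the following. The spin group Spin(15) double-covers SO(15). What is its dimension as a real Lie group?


Spin(n) double-covers SO(n); both have Lie algebra so(n) of dimension n(n-1)/2.
n = 15
n(n-1) = 15 * 14 = 210
dim Spin(15) = 210/2 = 105


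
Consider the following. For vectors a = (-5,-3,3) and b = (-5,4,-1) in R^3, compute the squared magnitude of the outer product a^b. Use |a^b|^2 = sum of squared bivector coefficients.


a wedge b = (a1*b2 - a2*b1)*e12 + (a1*b3 - a3*b1)*e13 + (a2*b3 - a3*b2)*e23
e12 coeff: (-5)*4 - (-3)*(-5) = -20 - 15 = -35
e13 coeff: (-5)*(-1) - 3*(-5) = 5 - (-15) = 20
e23 coeff: (-3)*(-1) - 3*4 = 3 - 12 = -9
|a wedge b|^2 = (-35)^2 + 20^2 + (-9)^2
= 1225 + 400 + 81
= 1706


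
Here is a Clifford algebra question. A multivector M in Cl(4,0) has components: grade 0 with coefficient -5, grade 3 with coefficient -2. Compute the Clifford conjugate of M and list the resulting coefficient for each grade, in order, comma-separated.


Clifford conjugate sign for grade k: (-1)^(k(k+1)/2)
Grade 0: (-1)^(0*1/2) = (-1)^0 = 1, coeff -5 -> -5
Grade 3: (-1)^(3*4/2) = (-1)^6 = 1, coeff -2 -> -2
Conjugated coefficients: -5, -2


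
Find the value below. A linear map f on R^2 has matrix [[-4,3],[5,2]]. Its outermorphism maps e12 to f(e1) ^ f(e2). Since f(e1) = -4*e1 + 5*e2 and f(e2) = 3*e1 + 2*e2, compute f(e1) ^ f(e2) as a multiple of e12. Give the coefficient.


The outermorphism of a linear map f sends e1^e2 to f(e1)^f(e2).
f(e1) = -4*e1 + 5*e2
f(e2) = 3*e1 + 2*e2
f(e1) ^ f(e2) = (-4*e1 + 5*e2) ^ (3*e1 + 2*e2)
= (-4)*2*e12 + 5*3*e21
= (-8 - 15)*e12
= -23*e12
Coefficient = -23


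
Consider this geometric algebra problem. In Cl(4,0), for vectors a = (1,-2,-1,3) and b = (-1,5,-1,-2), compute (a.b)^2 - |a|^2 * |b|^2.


a . b = 1*(-1) + (-2)*5 + (-1)*(-1) + 3*(-2)
= -1 + (-10) + 1 + (-6) = -16
|a|^2 = 1^2 + (-2)^2 + (-1)^2 + 3^2 = 15
|b|^2 = (-1)^2 + 5^2 + (-1)^2 + (-2)^2 = 31
(a.b)^2 = (-16)^2 = 256
|a|^2 * |b|^2 = 15 * 31 = 465
Result = 256 - 465 = -209


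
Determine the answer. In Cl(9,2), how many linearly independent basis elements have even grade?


Even subalgebra dimension = 2^(n-1)
n = 9 + 2 = 11
2^(11 - 1) = 2^10 = 1024
Verification: sum of C(11,k) for even k = 1 + 55 + 330 + 462 + 165 + 11 = 1024
Result = 1024


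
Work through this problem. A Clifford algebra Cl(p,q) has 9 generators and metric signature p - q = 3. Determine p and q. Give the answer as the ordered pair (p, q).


We need p + q = 9 and p - q = 3.
Adding: 2p = 9 + 3 = 12, so p = 6.
Then q = 9 - 6 = 3.
(p, q) = (6, 3)


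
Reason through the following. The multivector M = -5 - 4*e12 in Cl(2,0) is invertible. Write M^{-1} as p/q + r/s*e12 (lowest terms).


M = -5 - 4*e12, where e12^2 = -1.
Since M commutes with its reverse ~M = a - b*e12, M * ~M = a^2 - b^2*e12^2 = a^2 + b^2.
So M^{-1} = ~M / (a^2 + b^2) = (a - b*e12)/(a^2 + b^2).
a^2 + b^2 = 25 + 16 = 41
Scalar part = -5/41 = -5/41
Bivector coeff = 4/41 = 4/41
M^{-1} = -5/41 + 4/41*e12


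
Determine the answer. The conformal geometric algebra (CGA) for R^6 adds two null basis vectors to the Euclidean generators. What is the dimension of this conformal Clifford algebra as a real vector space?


The conformal model of R^6 uses Cl(7,1): the 6 Euclidean generators plus two extra orthogonal generators e+ (e+^2 = +1) and e- (e-^2 = -1), from which the null vectors e0, einf are built.
Number of generators m = 6 + 2 = 8.
dim Cl(p,q) = 2^m = 2^8 = 256


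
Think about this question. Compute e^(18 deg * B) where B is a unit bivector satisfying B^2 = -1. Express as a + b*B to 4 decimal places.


For a unit bivector B with B^2 = -1, the exponential series gives
e^(theta*B) = cos(theta) + sin(theta)*B (the GA analogue of Euler's formula).
theta = 18 degrees = 0.314159 rad
cos(18 deg) = 0.9511
sin(18 deg) = 0.3090
exp(theta*B) = 0.9511 + 0.3090*B


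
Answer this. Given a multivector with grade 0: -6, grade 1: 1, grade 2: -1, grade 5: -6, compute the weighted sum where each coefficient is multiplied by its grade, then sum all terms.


Grade-weighted sum = sum of grade_k * coefficient_k
0*(-6) = 0
1*1 = 1
2*(-1) = -2
5*(-6) = -30
Total = 0 + 1 + (-2) + (-30) = -31
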